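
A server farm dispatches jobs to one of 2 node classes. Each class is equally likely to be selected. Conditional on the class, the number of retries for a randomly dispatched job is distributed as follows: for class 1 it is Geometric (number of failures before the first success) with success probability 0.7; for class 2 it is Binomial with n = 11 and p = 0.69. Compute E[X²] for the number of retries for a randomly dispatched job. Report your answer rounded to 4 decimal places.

For each component E[X²] = Var + (mean)², giving 1: 0.795918; 2: 59.961.
Overall E[X²] = 0.5·0.795918 + 0.5·59.961 = 30.3785.

30.3785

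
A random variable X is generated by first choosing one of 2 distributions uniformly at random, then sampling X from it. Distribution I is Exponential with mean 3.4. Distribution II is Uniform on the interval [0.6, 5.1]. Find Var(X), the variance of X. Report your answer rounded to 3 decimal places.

6.699

Per component, I: μ=3.4, E[X²]=23.12; II: μ=2.85, E[X²]=9.81.
E[X] = 0.5·3.4 + 0.5·2.85 = 3.125.
E[X²] = 0.5·23.12 + 0.5·9.81 = 16.465.
Var(X) = E[X²] − (E[X])² = 16.465 − 9.76562 = 6.69937.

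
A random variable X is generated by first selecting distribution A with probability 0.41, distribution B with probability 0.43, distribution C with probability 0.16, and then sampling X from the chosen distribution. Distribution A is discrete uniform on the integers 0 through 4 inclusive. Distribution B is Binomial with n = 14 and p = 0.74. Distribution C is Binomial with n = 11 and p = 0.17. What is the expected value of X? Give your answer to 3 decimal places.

Component means — A: 2; B: 10.36; C: 1.87.
E[X] = 0.41·2 + 0.43·10.36 + 0.16·1.87 = 5.574.

5.574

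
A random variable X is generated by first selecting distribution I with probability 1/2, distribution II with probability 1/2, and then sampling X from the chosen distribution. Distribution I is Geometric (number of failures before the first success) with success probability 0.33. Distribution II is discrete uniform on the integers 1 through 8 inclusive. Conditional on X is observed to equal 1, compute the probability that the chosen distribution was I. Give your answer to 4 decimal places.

0.6388

Likelihoods P(X=1 | ·): I: 0.2211; II: 0.125.
Posterior ∝ prior × likelihood. Numerator for I: 0.5·0.2211 = 0.11055.
Normalizing constant: 0.5·0.2211 + 0.5·0.125 = 0.17305.
P(I | observation) = 0.11055 / 0.17305 = 0.638833.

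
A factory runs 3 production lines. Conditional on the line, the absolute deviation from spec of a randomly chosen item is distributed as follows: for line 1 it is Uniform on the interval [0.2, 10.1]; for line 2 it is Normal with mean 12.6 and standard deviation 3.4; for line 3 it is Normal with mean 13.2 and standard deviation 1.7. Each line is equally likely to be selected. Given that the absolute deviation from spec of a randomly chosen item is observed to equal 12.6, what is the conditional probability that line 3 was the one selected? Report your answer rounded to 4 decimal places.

0.6527

Likelihoods f(12.6 | ·): 1: 0; 2: 0.117336; 3: 0.220502.
Posterior ∝ prior × likelihood. Numerator for 3: 0.333333·0.220502 = 0.0735005.
Normalizing constant: 0.333333·0 + 0.333333·0.117336 + 0.333333·0.220502 = 0.112613.
P(3 | observation) = 0.0735005 / 0.112613 = 0.652685.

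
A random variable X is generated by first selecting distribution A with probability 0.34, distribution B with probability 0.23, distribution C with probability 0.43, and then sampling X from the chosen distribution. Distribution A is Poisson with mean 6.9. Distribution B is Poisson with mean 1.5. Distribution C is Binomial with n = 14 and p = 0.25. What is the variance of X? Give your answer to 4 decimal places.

8.1857

Per component, A: μ=6.9, E[X²]=54.51; B: μ=1.5, E[X²]=3.75; C: μ=3.5, E[X²]=14.875.
E[X] = 0.34·6.9 + 0.23·1.5 + 0.43·3.5 = 4.196.
E[X²] = 0.34·54.51 + 0.23·3.75 + 0.43·14.875 = 25.7922.
Var(X) = E[X²] − (E[X])² = 25.7922 − 17.6064 = 8.18573.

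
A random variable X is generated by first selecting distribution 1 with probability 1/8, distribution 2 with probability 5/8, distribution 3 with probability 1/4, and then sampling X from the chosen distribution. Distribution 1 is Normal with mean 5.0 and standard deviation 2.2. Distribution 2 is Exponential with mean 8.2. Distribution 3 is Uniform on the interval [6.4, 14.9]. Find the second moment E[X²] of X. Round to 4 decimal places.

117.6408

For each component E[X²] = Var + (mean)², giving 1: 29.84; 2: 134.48; 3: 119.443.
Overall E[X²] = 0.125·29.84 + 0.625·134.48 + 0.25·119.443 = 117.641.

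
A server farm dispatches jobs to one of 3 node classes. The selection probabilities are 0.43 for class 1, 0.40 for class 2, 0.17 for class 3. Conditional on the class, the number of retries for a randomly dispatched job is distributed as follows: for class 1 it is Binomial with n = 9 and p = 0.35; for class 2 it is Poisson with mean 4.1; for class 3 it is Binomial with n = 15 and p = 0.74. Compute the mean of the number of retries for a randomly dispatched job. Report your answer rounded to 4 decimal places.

Component means — 1: 3.15; 2: 4.1; 3: 11.1.
E[X] = 0.43·3.15 + 0.4·4.1 + 0.17·11.1 = 4.8815.

4.8815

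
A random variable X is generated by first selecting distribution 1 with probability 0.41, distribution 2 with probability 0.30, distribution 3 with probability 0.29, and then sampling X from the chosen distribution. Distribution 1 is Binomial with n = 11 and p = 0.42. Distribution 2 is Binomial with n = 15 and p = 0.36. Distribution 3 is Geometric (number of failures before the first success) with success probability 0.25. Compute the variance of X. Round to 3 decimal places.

Per component, 1: μ=4.62, E[X²]=24.024; 2: μ=5.4, E[X²]=32.616; 3: μ=3, E[X²]=21.
E[X] = 0.41·4.62 + 0.3·5.4 + 0.29·3 = 4.3842.
E[X²] = 0.41·24.024 + 0.3·32.616 + 0.29·21 = 25.7246.
Var(X) = E[X²] − (E[X])² = 25.7246 − 19.2212 = 6.50343.

6.503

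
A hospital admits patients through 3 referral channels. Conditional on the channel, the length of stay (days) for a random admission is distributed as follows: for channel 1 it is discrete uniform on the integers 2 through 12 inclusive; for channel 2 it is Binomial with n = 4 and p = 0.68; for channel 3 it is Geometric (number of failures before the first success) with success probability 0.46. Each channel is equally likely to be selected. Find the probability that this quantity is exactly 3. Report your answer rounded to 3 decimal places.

Conditional on each channel, P(X = 3): 1: 0.0909091; 2: 0.402473; 3: 0.0724334.
By total probability, P(X = 3) = 0.333333·0.0909091 + 0.333333·0.402473 + 0.333333·0.0724334 = 0.188605.

0.189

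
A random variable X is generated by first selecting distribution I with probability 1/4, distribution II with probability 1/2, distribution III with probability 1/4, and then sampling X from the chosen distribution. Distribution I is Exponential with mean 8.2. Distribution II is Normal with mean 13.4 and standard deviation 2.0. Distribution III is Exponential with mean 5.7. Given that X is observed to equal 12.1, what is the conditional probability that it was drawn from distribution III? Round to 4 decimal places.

0.0565

Likelihoods f(12.1 | ·): I: 0.0278828; II: 0.161486; III: 0.0209992.
Posterior ∝ prior × likelihood. Numerator for III: 0.25·0.0209992 = 0.00524979.
Normalizing constant: 0.25·0.0278828 + 0.5·0.161486 + 0.25·0.0209992 = 0.0929636.
P(III | observation) = 0.00524979 / 0.0929636 = 0.0564714.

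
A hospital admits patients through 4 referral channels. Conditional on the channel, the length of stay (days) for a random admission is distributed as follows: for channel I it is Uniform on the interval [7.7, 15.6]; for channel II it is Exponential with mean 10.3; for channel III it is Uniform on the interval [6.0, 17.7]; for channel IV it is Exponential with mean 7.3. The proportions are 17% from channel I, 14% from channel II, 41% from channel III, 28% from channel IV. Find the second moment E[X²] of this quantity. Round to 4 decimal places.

145.7549

For each component E[X²] = Var + (mean)², giving I: 140.923; II: 212.18; III: 151.83; IV: 106.58.
Overall E[X²] = 0.17·140.923 + 0.14·212.18 + 0.41·151.83 + 0.28·106.58 = 145.755.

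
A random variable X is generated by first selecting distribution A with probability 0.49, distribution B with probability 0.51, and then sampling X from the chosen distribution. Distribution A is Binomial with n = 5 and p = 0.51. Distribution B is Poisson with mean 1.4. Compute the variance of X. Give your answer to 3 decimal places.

1.657

Per component, A: μ=2.55, E[X²]=7.752; B: μ=1.4, E[X²]=3.36.
E[X] = 0.49·2.55 + 0.51·1.4 = 1.9635.
E[X²] = 0.49·7.752 + 0.51·3.36 = 5.51208.
Var(X) = E[X²] − (E[X])² = 5.51208 − 3.85533 = 1.65675.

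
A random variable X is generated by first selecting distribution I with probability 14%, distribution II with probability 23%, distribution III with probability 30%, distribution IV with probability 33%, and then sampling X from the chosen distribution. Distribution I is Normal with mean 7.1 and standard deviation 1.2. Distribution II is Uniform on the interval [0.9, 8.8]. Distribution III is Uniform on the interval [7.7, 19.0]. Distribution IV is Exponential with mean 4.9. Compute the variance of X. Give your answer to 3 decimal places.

26.595

Per component, I: μ=7.1, E[X²]=51.85; II: μ=4.85, E[X²]=28.7233; III: μ=13.35, E[X²]=188.863; IV: μ=4.9, E[X²]=48.02.
E[X] = 0.14·7.1 + 0.23·4.85 + 0.3·13.35 + 0.33·4.9 = 7.7315.
E[X²] = 0.14·51.85 + 0.23·28.7233 + 0.3·188.863 + 0.33·48.02 = 86.371.
Var(X) = E[X²] − (E[X])² = 86.371 − 59.7761 = 26.5949.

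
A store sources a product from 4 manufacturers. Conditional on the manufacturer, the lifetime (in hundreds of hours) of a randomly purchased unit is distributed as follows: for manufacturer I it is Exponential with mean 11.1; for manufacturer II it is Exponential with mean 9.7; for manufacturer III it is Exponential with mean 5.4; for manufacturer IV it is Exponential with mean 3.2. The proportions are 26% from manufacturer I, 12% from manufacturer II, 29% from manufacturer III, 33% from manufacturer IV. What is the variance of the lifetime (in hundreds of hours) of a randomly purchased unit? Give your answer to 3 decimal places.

65.806

Per component, I: μ=11.1, E[X²]=246.42; II: μ=9.7, E[X²]=188.18; III: μ=5.4, E[X²]=58.32; IV: μ=3.2, E[X²]=20.48.
E[X] = 0.26·11.1 + 0.12·9.7 + 0.29·5.4 + 0.33·3.2 = 6.672.
E[X²] = 0.26·246.42 + 0.12·188.18 + 0.29·58.32 + 0.33·20.48 = 110.322.
Var(X) = E[X²] − (E[X])² = 110.322 − 44.5156 = 65.8064.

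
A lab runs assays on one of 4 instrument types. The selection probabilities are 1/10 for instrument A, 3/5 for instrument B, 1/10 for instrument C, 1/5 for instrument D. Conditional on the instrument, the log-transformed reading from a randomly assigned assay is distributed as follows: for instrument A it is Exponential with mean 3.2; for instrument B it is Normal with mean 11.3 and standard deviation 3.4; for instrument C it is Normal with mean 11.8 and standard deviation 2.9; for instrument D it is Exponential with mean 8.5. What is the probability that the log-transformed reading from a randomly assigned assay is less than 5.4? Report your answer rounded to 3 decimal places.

0.202

Conditional on each instrument, P(X < 5.4): A: 0.815019; B: 0.0413444; C: 0.0136606; D: 0.47022.
By total probability, P(X < 5.4) = 0.1·0.815019 + 0.6·0.0413444 + 0.1·0.0136606 + 0.2·0.47022 = 0.201719.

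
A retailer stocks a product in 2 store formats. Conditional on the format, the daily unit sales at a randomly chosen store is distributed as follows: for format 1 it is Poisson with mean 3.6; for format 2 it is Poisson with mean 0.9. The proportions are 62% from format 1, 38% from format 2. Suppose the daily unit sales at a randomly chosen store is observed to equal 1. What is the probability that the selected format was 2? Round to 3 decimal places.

Likelihoods P(X=1 | ·): 1: 0.0983654; 2: 0.365913.
Posterior ∝ prior × likelihood. Numerator for 2: 0.38·0.365913 = 0.139047.
Normalizing constant: 0.62·0.0983654 + 0.38·0.365913 = 0.200033.
P(2 | observation) = 0.139047 / 0.200033 = 0.695118.

0.695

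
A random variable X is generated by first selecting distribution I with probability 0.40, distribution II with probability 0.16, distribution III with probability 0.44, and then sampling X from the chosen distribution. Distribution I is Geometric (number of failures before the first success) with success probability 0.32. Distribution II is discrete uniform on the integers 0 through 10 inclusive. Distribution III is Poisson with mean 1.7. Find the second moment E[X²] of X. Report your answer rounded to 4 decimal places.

12.0821

For each component E[X²] = Var + (mean)², giving I: 11.1562; II: 35; III: 4.59.
Overall E[X²] = 0.4·11.1562 + 0.16·35 + 0.44·4.59 = 12.0821.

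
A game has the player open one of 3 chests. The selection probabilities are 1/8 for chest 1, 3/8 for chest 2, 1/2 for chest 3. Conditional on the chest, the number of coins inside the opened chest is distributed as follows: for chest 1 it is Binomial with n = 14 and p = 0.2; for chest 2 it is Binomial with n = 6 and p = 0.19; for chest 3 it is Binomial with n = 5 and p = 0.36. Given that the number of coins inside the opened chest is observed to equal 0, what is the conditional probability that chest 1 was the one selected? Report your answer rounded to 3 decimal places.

0.033

Likelihoods P(X=0 | ·): 1: 0.0439805; 2: 0.28243; 3: 0.107374.
Posterior ∝ prior × likelihood. Numerator for 1: 0.125·0.0439805 = 0.00549756.
Normalizing constant: 0.125·0.0439805 + 0.375·0.28243 + 0.5·0.107374 = 0.165096.
P(1 | observation) = 0.00549756 / 0.165096 = 0.0332992.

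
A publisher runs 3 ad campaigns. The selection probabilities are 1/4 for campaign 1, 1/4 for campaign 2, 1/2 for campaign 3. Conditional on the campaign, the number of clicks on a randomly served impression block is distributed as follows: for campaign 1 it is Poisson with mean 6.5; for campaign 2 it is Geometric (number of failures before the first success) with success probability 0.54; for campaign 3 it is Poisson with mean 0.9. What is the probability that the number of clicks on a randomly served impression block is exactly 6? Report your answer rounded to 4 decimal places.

Conditional on each campaign, P(X = 6): 1: 0.157483; 2: 0.00511612; 3: 0.000300094.
By total probability, P(X = 6) = 0.25·0.157483 + 0.25·0.00511612 + 0.5·0.000300094 = 0.0407998.

0.0408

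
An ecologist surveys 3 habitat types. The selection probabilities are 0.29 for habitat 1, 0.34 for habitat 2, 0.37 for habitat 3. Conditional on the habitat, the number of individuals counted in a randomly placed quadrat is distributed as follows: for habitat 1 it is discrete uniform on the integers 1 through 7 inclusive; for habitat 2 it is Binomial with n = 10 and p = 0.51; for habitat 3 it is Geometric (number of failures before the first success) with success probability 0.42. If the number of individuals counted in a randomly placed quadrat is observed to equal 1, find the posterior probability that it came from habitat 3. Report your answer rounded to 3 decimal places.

0.671

Likelihoods P(X=1 | ·): 1: 0.142857; 2: 0.00830491; 3: 0.2436.
Posterior ∝ prior × likelihood. Numerator for 3: 0.37·0.2436 = 0.090132.
Normalizing constant: 0.29·0.142857 + 0.34·0.00830491 + 0.37·0.2436 = 0.134384.
P(3 | observation) = 0.090132 / 0.134384 = 0.670704.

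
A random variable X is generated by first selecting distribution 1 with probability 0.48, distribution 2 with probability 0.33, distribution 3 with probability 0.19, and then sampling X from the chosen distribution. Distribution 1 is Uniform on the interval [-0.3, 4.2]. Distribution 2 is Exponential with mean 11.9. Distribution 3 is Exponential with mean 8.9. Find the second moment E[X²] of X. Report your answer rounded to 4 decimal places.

126.1976

For each component E[X²] = Var + (mean)², giving 1: 5.49; 2: 283.22; 3: 158.42.
Overall E[X²] = 0.48·5.49 + 0.33·283.22 + 0.19·158.42 = 126.198.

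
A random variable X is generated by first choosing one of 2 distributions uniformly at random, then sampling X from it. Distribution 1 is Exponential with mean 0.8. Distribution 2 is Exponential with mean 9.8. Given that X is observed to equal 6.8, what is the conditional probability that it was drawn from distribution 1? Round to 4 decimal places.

0.0050

Likelihoods f(6.8 | ·): 1: 0.000254335; 2: 0.0509832.
Posterior ∝ prior × likelihood. Numerator for 1: 0.5·0.000254335 = 0.000127168.
Normalizing constant: 0.5·0.000254335 + 0.5·0.0509832 = 0.0256187.
P(1 | observation) = 0.000127168 / 0.0256187 = 0.00496385.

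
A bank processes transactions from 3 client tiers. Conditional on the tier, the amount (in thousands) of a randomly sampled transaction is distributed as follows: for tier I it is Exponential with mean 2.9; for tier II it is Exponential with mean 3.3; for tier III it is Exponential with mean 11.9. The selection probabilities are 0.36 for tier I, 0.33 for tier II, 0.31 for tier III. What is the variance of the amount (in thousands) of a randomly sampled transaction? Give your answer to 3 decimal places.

Per component, I: μ=2.9, E[X²]=16.82; II: μ=3.3, E[X²]=21.78; III: μ=11.9, E[X²]=283.22.
E[X] = 0.36·2.9 + 0.33·3.3 + 0.31·11.9 = 5.822.
E[X²] = 0.36·16.82 + 0.33·21.78 + 0.31·283.22 = 101.041.
Var(X) = E[X²] − (E[X])² = 101.041 − 33.8957 = 67.1451.

67.145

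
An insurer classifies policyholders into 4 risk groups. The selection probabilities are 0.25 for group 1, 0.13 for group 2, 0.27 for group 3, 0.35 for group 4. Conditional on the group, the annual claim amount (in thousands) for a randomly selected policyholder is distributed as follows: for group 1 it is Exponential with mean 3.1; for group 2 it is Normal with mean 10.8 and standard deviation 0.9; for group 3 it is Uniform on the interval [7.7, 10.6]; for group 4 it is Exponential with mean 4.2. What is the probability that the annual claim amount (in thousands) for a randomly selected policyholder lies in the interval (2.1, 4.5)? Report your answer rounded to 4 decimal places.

Conditional on each group, P(2.1 < X < 4.5): 1: 0.273734; 2: 1.27981e-12; 3: 0; 4: 0.264012.
By total probability, P(2.1 < X < 4.5) = 0.25·0.273734 + 0.13·1.27981e-12 + 0.27·0 + 0.35·0.264012 = 0.160838.

0.1608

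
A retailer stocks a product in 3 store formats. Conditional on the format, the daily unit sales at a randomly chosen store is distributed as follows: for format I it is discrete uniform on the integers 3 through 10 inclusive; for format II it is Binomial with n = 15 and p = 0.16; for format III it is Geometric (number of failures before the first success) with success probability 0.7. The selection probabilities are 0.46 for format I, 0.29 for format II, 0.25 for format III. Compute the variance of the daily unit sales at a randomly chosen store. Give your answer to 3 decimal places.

9.916

Per component, I: μ=6.5, E[X²]=47.5; II: μ=2.4, E[X²]=7.776; III: μ=0.428571, E[X²]=0.795918.
E[X] = 0.46·6.5 + 0.29·2.4 + 0.25·0.428571 = 3.79314.
E[X²] = 0.46·47.5 + 0.29·7.776 + 0.25·0.795918 = 24.304.
Var(X) = E[X²] − (E[X])² = 24.304 − 14.3879 = 9.91609.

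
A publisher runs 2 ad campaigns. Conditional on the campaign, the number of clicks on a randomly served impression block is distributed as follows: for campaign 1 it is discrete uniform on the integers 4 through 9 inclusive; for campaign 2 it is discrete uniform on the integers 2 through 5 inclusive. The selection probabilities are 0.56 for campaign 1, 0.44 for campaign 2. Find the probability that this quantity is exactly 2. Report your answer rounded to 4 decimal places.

Conditional on each campaign, P(X = 2): 1: 0; 2: 0.25.
By total probability, P(X = 2) = 0.56·0 + 0.44·0.25 = 0.11.

0.1100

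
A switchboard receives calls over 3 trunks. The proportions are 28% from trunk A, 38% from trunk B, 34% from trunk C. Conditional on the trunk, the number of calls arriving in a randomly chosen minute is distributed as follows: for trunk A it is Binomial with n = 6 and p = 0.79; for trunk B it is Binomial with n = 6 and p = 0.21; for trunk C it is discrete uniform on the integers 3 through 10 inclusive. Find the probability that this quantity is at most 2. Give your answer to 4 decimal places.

0.3433

Conditional on each trunk, P(X ≤ 2): A: 0.020228; B: 0.888451; C: 0.
By total probability, P(X ≤ 2) = 0.28·0.020228 + 0.38·0.888451 + 0.34·0 = 0.343275.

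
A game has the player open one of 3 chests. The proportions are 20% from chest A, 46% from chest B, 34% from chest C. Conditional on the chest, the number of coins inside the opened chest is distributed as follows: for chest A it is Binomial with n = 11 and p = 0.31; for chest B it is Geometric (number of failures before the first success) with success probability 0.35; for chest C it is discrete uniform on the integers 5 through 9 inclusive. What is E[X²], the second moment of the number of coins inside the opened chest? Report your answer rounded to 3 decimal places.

24.164

For each component E[X²] = Var + (mean)², giving A: 13.981; B: 8.7551; C: 51.
Overall E[X²] = 0.2·13.981 + 0.46·8.7551 + 0.34·51 = 24.1635.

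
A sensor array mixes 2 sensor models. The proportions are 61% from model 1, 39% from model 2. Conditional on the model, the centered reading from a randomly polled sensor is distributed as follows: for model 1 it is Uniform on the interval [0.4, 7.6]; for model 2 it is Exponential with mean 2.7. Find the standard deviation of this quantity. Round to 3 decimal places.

2.425

Per component, 1: μ=4, E[X²]=20.32; 2: μ=2.7, E[X²]=14.58.
E[X] = 0.61·4 + 0.39·2.7 = 3.493.
E[X²] = 0.61·20.32 + 0.39·14.58 = 18.0814.
Var(X) = E[X²] − (E[X])² = 18.0814 − 12.201 = 5.88035.
SD(X) = √5.88035 = 2.42494.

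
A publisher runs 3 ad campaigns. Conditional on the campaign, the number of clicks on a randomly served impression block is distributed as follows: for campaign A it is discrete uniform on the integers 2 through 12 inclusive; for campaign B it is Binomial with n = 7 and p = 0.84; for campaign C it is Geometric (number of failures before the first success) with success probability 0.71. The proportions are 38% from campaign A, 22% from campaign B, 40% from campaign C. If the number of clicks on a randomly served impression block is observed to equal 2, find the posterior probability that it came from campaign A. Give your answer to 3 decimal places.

Likelihoods P(X=2 | ·): A: 0.0909091; B: 0.00155374; C: 0.059711.
Posterior ∝ prior × likelihood. Numerator for A: 0.38·0.0909091 = 0.0345455.
Normalizing constant: 0.38·0.0909091 + 0.22·0.00155374 + 0.4·0.059711 = 0.0587717.
P(A | observation) = 0.0345455 / 0.0587717 = 0.587791.

0.588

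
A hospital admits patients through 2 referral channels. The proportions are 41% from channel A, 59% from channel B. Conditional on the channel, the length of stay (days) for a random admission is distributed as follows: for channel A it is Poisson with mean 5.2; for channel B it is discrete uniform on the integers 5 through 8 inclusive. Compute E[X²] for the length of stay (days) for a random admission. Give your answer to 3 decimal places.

38.883

For each component E[X²] = Var + (mean)², giving A: 32.24; B: 43.5.
Overall E[X²] = 0.41·32.24 + 0.59·43.5 = 38.8834.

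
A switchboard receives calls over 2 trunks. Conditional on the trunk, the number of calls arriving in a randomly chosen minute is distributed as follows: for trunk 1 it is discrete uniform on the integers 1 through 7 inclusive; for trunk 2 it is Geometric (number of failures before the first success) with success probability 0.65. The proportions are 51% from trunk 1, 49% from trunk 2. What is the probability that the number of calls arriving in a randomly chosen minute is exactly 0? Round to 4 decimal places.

0.3185

Conditional on each trunk, P(X = 0): 1: 0; 2: 0.65.
By total probability, P(X = 0) = 0.51·0 + 0.49·0.65 = 0.3185.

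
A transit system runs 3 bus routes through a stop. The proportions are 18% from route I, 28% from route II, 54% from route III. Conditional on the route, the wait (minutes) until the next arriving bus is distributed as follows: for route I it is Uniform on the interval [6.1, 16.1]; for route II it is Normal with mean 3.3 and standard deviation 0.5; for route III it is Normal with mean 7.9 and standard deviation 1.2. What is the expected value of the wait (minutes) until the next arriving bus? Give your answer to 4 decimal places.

7.1880

Component means — I: 11.1; II: 3.3; III: 7.9.
E[X] = 0.18·11.1 + 0.28·3.3 + 0.54·7.9 = 7.188.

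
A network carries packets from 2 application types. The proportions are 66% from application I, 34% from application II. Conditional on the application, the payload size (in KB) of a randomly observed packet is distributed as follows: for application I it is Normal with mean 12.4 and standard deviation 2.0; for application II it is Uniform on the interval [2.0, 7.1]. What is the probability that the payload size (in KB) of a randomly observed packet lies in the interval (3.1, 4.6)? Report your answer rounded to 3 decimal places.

Conditional on each application, P(3.1 < X < 4.6): I: 4.64367e-05; II: 0.294118.
By total probability, P(3.1 < X < 4.6) = 0.66·4.64367e-05 + 0.34·0.294118 = 0.100031.

0.100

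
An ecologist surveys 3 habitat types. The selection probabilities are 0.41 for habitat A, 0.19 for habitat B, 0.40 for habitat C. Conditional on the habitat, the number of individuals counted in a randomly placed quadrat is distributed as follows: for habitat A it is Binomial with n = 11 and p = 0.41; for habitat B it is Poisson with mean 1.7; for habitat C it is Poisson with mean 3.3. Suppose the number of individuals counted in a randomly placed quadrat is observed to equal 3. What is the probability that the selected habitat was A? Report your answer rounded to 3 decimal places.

0.370

Likelihoods P(X=3 | ·): A: 0.166975; B: 0.149587; C: 0.220912.
Posterior ∝ prior × likelihood. Numerator for A: 0.41·0.166975 = 0.0684598.
Normalizing constant: 0.41·0.166975 + 0.19·0.149587 + 0.4·0.220912 = 0.185246.
P(A | observation) = 0.0684598 / 0.185246 = 0.369561.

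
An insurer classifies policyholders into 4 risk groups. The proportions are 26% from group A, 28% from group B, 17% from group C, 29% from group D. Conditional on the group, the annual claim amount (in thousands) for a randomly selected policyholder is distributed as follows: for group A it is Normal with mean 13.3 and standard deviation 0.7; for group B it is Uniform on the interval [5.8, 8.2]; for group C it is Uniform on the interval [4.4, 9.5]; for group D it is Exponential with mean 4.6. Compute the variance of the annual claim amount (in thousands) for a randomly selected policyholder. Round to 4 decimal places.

Per component, A: μ=13.3, E[X²]=177.38; B: μ=7, E[X²]=49.48; C: μ=6.95, E[X²]=50.47; D: μ=4.6, E[X²]=42.32.
E[X] = 0.26·13.3 + 0.28·7 + 0.17·6.95 + 0.29·4.6 = 7.9335.
E[X²] = 0.26·177.38 + 0.28·49.48 + 0.17·50.47 + 0.29·42.32 = 80.8259.
Var(X) = E[X²] − (E[X])² = 80.8259 − 62.9404 = 17.8855.

17.8855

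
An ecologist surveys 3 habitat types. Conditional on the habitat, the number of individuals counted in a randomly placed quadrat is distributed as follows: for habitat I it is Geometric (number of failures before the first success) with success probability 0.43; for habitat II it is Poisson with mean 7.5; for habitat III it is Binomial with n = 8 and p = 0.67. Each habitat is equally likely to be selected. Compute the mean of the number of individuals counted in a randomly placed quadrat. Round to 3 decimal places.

Component means — I: 1.32558; II: 7.5; III: 5.36.
E[X] = 0.333333·1.32558 + 0.333333·7.5 + 0.333333·5.36 = 4.72853.

4.729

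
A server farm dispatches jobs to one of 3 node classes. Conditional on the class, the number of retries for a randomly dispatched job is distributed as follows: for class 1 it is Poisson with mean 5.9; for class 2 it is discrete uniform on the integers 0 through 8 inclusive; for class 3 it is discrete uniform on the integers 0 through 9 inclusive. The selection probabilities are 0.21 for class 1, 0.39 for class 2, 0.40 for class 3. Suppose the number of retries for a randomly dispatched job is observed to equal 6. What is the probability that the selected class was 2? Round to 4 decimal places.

0.3703

Likelihoods P(X=6 | ·): 1: 0.160488; 2: 0.111111; 3: 0.1.
Posterior ∝ prior × likelihood. Numerator for 2: 0.39·0.111111 = 0.0433333.
Normalizing constant: 0.21·0.160488 + 0.39·0.111111 + 0.4·0.1 = 0.117036.
P(2 | observation) = 0.0433333 / 0.117036 = 0.370257.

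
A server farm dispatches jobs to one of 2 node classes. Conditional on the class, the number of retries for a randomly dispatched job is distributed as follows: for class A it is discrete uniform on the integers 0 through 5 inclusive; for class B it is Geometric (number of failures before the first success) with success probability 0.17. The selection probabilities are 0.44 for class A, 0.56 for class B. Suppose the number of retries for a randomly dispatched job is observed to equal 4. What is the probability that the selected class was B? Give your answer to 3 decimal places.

0.381

Likelihoods P(X=4 | ·): A: 0.166667; B: 0.0806791.
Posterior ∝ prior × likelihood. Numerator for B: 0.56·0.0806791 = 0.0451803.
Normalizing constant: 0.44·0.166667 + 0.56·0.0806791 = 0.118514.
P(B | observation) = 0.0451803 / 0.118514 = 0.381225.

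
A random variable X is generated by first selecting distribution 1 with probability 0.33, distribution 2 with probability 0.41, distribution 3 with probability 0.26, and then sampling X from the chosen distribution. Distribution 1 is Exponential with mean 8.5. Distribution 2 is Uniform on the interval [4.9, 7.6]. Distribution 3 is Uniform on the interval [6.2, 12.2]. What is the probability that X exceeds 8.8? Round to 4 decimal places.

Conditional on each component, P(X > 8.8): 1: 0.355122; 2: 0; 3: 0.566667.
By total probability, P(X > 8.8) = 0.33·0.355122 + 0.41·0 + 0.26·0.566667 = 0.264524.

0.2645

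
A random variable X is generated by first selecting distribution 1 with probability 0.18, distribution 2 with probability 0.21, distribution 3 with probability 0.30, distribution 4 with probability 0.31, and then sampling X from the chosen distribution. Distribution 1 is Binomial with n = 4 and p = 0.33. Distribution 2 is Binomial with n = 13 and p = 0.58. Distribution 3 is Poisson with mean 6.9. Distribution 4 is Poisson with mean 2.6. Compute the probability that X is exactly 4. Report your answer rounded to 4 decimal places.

0.0814

Conditional on each component, P(X = 4): 1: 0.0118592; 2: 0.032905; 3: 0.0951816; 4: 0.141422.
By total probability, P(X = 4) = 0.18·0.0118592 + 0.21·0.032905 + 0.3·0.0951816 + 0.31·0.141422 = 0.08144.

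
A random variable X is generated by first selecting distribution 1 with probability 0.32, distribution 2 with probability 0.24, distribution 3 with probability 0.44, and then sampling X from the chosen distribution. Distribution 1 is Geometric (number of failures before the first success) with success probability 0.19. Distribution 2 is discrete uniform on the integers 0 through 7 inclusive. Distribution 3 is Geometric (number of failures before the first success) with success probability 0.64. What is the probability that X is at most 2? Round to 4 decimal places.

Conditional on each component, P(X ≤ 2): 1: 0.468559; 2: 0.375; 3: 0.953344.
By total probability, P(X ≤ 2) = 0.32·0.468559 + 0.24·0.375 + 0.44·0.953344 = 0.65941.

0.6594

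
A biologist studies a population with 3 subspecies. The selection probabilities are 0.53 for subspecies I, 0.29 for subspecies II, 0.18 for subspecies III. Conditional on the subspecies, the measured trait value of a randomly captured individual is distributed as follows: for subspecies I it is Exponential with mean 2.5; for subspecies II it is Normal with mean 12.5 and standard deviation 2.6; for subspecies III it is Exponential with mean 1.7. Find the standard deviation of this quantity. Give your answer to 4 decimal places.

5.2262

Per component, I: μ=2.5, E[X²]=12.5; II: μ=12.5, E[X²]=163.01; III: μ=1.7, E[X²]=5.78.
E[X] = 0.53·2.5 + 0.29·12.5 + 0.18·1.7 = 5.256.
E[X²] = 0.53·12.5 + 0.29·163.01 + 0.18·5.78 = 54.9383.
Var(X) = E[X²] − (E[X])² = 54.9383 − 27.6255 = 27.3128.
SD(X) = √27.3128 = 5.22616.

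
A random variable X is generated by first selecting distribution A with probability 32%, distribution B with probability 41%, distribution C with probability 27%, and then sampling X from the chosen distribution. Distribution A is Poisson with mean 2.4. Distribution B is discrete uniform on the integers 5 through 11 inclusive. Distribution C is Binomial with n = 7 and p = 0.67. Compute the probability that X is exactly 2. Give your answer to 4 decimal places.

Conditional on each component, P(X = 2): A: 0.261268; B: 0; C: 0.0368925.
By total probability, P(X = 2) = 0.32·0.261268 + 0.41·0 + 0.27·0.0368925 = 0.0935667.

0.0936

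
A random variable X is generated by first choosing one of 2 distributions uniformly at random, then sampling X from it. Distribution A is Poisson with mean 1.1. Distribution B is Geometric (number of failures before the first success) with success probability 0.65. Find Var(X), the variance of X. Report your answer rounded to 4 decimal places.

Per component, A: μ=1.1, E[X²]=2.31; B: μ=0.538462, E[X²]=1.11834.
E[X] = 0.5·1.1 + 0.5·0.538462 = 0.819231.
E[X²] = 0.5·2.31 + 0.5·1.11834 = 1.71417.
Var(X) = E[X²] − (E[X])² = 1.71417 − 0.671139 = 1.04303.

1.0430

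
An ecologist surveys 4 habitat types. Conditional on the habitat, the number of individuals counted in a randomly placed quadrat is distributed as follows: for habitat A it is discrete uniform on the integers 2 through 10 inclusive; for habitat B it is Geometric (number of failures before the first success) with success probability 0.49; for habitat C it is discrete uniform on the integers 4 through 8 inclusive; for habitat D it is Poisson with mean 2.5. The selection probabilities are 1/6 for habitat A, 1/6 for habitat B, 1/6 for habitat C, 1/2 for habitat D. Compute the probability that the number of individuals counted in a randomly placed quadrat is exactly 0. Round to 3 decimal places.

Conditional on each habitat, P(X = 0): A: 0; B: 0.49; C: 0; D: 0.082085.
By total probability, P(X = 0) = 0.166667·0 + 0.166667·0.49 + 0.166667·0 + 0.5·0.082085 = 0.122709.

0.123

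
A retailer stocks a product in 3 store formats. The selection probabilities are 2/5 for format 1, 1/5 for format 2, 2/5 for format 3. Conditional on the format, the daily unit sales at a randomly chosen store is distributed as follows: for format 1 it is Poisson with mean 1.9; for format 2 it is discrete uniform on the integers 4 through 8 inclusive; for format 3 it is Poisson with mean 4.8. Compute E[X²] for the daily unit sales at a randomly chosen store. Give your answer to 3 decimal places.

20.940

For each component E[X²] = Var + (mean)², giving 1: 5.51; 2: 38; 3: 27.84.
Overall E[X²] = 0.4·5.51 + 0.2·38 + 0.4·27.84 = 20.94.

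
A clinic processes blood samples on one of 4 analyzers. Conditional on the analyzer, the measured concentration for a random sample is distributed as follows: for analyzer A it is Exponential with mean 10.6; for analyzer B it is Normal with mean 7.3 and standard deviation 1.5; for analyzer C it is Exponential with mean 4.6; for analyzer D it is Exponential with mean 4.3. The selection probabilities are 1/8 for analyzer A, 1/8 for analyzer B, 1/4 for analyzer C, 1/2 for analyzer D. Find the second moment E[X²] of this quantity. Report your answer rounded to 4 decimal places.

64.1025

For each component E[X²] = Var + (mean)², giving A: 224.72; B: 55.54; C: 42.32; D: 36.98.
Overall E[X²] = 0.125·224.72 + 0.125·55.54 + 0.25·42.32 + 0.5·36.98 = 64.1025.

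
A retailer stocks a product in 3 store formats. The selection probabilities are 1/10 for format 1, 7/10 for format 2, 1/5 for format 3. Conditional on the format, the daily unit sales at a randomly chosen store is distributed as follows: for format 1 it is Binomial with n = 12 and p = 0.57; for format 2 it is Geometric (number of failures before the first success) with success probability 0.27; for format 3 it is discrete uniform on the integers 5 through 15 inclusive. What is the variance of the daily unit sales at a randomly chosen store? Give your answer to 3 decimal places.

Per component, 1: μ=6.84, E[X²]=49.7268; 2: μ=2.7037, E[X²]=17.3237; 3: μ=10, E[X²]=110.
E[X] = 0.1·6.84 + 0.7·2.7037 + 0.2·10 = 4.57659.
E[X²] = 0.1·49.7268 + 0.7·17.3237 + 0.2·110 = 39.0993.
Var(X) = E[X²] − (E[X])² = 39.0993 − 20.9452 = 18.1541.

18.154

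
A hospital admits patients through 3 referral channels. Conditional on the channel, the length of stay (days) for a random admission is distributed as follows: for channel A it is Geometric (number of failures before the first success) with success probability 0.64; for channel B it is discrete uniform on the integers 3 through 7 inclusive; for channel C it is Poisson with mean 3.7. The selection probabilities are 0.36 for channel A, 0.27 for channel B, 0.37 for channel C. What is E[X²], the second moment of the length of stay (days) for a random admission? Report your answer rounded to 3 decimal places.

For each component E[X²] = Var + (mean)², giving A: 1.19531; B: 27; C: 17.39.
Overall E[X²] = 0.36·1.19531 + 0.27·27 + 0.37·17.39 = 14.1546.

14.155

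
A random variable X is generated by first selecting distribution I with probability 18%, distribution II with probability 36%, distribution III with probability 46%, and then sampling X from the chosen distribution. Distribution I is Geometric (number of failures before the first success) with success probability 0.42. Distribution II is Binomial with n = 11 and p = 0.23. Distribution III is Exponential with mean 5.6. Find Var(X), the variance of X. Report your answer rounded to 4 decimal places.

18.8389

Per component, I: μ=1.38095, E[X²]=5.19501; II: μ=2.53, E[X²]=8.349; III: μ=5.6, E[X²]=62.72.
E[X] = 0.18·1.38095 + 0.36·2.53 + 0.46·5.6 = 3.73537.
E[X²] = 0.18·5.19501 + 0.36·8.349 + 0.46·62.72 = 32.7919.
Var(X) = E[X²] − (E[X])² = 32.7919 − 13.953 = 18.8389.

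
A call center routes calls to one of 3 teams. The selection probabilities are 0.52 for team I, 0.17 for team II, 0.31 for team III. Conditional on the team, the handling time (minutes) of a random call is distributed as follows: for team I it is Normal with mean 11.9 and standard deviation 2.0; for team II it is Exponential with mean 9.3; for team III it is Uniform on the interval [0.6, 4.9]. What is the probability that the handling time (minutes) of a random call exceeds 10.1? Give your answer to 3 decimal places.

Conditional on each team, P(X > 10.1): I: 0.81594; II: 0.337557; III: 0.
By total probability, P(X > 10.1) = 0.52·0.81594 + 0.17·0.337557 + 0.31·0 = 0.481673.

0.482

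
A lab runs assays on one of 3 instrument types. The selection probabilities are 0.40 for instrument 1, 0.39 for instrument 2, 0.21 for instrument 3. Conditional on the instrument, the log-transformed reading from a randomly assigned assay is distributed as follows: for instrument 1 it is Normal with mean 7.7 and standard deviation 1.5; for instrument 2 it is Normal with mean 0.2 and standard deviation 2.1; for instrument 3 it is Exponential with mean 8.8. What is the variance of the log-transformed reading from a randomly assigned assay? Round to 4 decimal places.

33.8163

Per component, 1: μ=7.7, E[X²]=61.54; 2: μ=0.2, E[X²]=4.45; 3: μ=8.8, E[X²]=154.88.
E[X] = 0.4·7.7 + 0.39·0.2 + 0.21·8.8 = 5.006.
E[X²] = 0.4·61.54 + 0.39·4.45 + 0.21·154.88 = 58.8763.
Var(X) = E[X²] − (E[X])² = 58.8763 − 25.06 = 33.8163.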